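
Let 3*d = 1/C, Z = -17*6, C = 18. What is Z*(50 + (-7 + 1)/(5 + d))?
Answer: -1349052/271 ≈ -4978.1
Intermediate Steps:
Z = -102
d = 1/54 (d = (1/18)/3 = (1*(1/18))/3 = (1/3)*(1/18) = 1/54 ≈ 0.018519)
Z*(50 + (-7 + 1)/(5 + d)) = -102*(50 + (-7 + 1)/(5 + 1/54)) = -102*(50 - 6/271/54) = -102*(50 - 6*54/271) = -102*(50 - 324/271) = -102*13226/271 = -1349052/271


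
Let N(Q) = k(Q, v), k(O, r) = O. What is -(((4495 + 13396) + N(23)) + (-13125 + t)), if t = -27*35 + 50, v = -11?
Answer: -3894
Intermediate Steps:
t = -895 (t = -945 + 50 = -895)
N(Q) = Q
-(((4495 + 13396) + N(23)) + (-13125 + t)) = -(((4495 + 13396) + 23) + (-13125 - 895)) = -((17891 + 23) - 14020) = -(17914 - 14020) = -1*3894 = -3894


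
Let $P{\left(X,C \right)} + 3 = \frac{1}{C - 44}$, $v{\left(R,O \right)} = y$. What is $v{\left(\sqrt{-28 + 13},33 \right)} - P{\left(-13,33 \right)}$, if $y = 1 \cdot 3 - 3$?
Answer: $\frac{34}{11} \approx 3.0909$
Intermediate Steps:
$y = 0$ ($y = 3 - 3 = 0$)
$v{\left(R,O \right)} = 0$
$P{\left(X,C \right)} = -3 + \frac{1}{-44 + C}$ ($P{\left(X,C \right)} = -3 + \frac{1}{C - 44} = -3 + \frac{1}{-44 + C}$)
$v{\left(\sqrt{-28 + 13},33 \right)} - P{\left(-13,33 \right)} = 0 - \frac{133 - 99}{-44 + 33} = 0 - \frac{133 - 99}{-11} = 0 - \left(- \frac{1}{11}\right) 34 = 0 - - \frac{34}{11} = 0 + \frac{34}{11} = \frac{34}{11}$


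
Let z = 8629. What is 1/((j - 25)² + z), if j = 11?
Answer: 1/8825 ≈ 0.00011331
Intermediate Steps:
1/((j - 25)² + z) = 1/((11 - 25)² + 8629) = 1/((-14)² + 8629) = 1/(196 + 8629) = 1/8825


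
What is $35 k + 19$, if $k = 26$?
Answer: $929$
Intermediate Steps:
$35 k + 19 = 35 \cdot 26 + 19 = 910 + 19 = 929$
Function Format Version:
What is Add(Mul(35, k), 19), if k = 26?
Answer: 929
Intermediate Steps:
Add(Mul(35, k), 19) = Add(Mul(35, 26), 19) = Add(910, 19) = 929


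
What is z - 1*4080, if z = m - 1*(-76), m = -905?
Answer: -4909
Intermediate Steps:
z = -829 (z = -905 - 1*(-76) = -905 + 76 = -829)
z - 1*4080 = -829 - 1*4080 = -829 - 4080 = -4909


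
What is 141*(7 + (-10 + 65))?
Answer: 8742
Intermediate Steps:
141*(7 + (-10 + 65)) = 141*(7 + 55) = 141*62 = 8742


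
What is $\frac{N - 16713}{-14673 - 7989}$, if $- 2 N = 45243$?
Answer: $\frac{8741}{5036} \approx 1.7357$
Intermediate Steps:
$N = - \frac{45243}{2}$ ($N = \left(- \frac{1}{2}\right) 45243 = - \frac{45243}{2} \approx -22622.0$)
$\frac{N - 16713}{-14673 - 7989} = \frac{- \frac{45243}{2} - 16713}{-14673 - 7989} = - \frac{78669}{2 \left(-22662\right)} = \left(- \frac{78669}{2}\right) \left(- \frac{1}{22662}\right) = \frac{8741}{5036}$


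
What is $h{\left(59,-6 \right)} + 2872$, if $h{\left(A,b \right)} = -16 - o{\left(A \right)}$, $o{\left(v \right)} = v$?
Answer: $2797$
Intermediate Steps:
$h{\left(A,b \right)} = -16 - A$
$h{\left(59,-6 \right)} + 2872 = \left(-16 - 59\right) + 2872 = -75 + 2872 = 2797$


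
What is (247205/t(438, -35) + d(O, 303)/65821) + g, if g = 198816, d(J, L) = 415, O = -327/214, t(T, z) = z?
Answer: 12621374628/65821 ≈ 1.9175e+5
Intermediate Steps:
O = -327/214 (O = -327*1/214 = -327/214 ≈ -1.5280)
(247205/t(438, -35) + d(O, 303)/65821) + g = (247205/(-35) + 415/65821) + 198816 = (247205*(-1/35) + 415*(1/65821)) + 198816 = (-7063 + 415/65821) + 198816 = -464893308/65821 + 198816 = 12621374628/65821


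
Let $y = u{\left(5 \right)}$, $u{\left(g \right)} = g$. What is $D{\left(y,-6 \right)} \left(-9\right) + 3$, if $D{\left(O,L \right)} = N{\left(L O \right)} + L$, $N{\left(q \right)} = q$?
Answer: $327$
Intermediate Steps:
$y = 5$
$D{\left(O,L \right)} = L + L O$ ($D{\left(O,L \right)} = L O + L = L + L O$)
$D{\left(y,-6 \right)} \left(-9\right) + 3 = - 6 \left(1 + 5\right) \left(-9\right) + 3 = \left(-6\right) 6 \left(-9\right) + 3 = \left(-36\right) \left(-9\right) + 3 = 324 + 3 = 327$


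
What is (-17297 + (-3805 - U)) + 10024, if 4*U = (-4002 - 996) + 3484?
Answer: -21399/2 ≈ -10700.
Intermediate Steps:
U = -757/2 (U = ((-4002 - 996) + 3484)/4 = (-4998 + 3484)/4 = (¼)*(-1514) = -757/2 ≈ -378.50)
(-17297 + (-3805 - U)) + 10024 = (-17297 + (-3805 - 1*(-757/2))) + 10024 = (-17297 + (-3805 + 757/2)) + 10024 = (-17297 - 6853/2) + 10024 = -41447/2 + 10024 = -21399/2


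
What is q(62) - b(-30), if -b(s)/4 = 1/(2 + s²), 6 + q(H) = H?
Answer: 25258/451 ≈ 56.004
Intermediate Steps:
q(H) = -6 + H
b(s) = -4/(2 + s²)
q(62) - b(-30) = (-6 + 62) - (-4)/(2 + (-30)²) = 56 - (-4)/(2 + 900) = 56 - (-4)/902 = 56 - 1*(-2/451) = 56 + 2/451 = 25258/451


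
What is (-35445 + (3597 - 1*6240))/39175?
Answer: -38088/39175 ≈ -0.97225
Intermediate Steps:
(-35445 + (3597 - 1*6240))/39175 = (-35445 + (3597 - 6240))*(1/39175) = (-35445 - 2643)*(1/39175) = -38088*1/39175 = -38088/39175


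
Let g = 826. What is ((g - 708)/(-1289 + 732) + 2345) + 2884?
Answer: 2912435/557 ≈ 5228.8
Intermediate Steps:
((g - 708)/(-1289 + 732) + 2345) + 2884 = ((826 - 708)/(-1289 + 732) + 2345) + 2884 = (118/(-557) + 2345) + 2884 = (118*(-1/557) + 2345) + 2884 = (-118/557 + 2345) + 2884 = 1306047/557 + 2884 = 2912435/557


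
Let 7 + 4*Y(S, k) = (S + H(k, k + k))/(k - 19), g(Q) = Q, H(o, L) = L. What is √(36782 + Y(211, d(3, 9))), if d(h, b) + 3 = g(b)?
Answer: 5*√994422/26 ≈ 191.77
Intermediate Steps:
d(h, b) = -3 + b
Y(S, k) = -7/4 + (S + 2*k)/(4*(-19 + k)) (Y(S, k) = -7/4 + ((S + (k + k))/(k - 19))/4 = -7/4 + ((S + 2*k)/(-19 + k))/4 = -7/4 + (S + 2*k)/(4*(-19 + k)))
√(36782 + Y(211, d(3, 9))) = √(36782 + (133 + 211 - 5*(-3 + 9))/(4*(-19 + (-3 + 9)))) = √(36782 + (133 + 211 - 5*6)/(4*(-19 + 6))) = √(36782 + (¼)*(133 + 211 - 30)/(-13)) = √(36782 + (¼)*(-1/13)*314) = √(36782 - 157/26) = √(956175/26) = 5*√994422/26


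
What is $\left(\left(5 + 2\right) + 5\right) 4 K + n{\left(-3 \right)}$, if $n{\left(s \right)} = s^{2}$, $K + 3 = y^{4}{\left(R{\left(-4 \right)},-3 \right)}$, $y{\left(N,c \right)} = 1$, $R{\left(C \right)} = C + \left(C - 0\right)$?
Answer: $-87$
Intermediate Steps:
$R{\left(C \right)} = 2 C$ ($R{\left(C \right)} = C + \left(C + 0\right) = C + C = 2 C$)
$K = -2$ ($K = -3 + 1^{4} = -3 + 1 = -2$)
$\left(\left(5 + 2\right) + 5\right) 4 K + n{\left(-3 \right)} = \left(\left(5 + 2\right) + 5\right) 4 \left(-2\right) + \left(-3\right)^{2} = \left(7 + 5\right) \left(-8\right) + 9 = 12 \left(-8\right) + 9 = -96 + 9 = -87$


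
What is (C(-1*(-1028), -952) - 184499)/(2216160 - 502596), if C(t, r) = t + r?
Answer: -184423/1713564 ≈ -0.10763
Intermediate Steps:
C(t, r) = r + t
(C(-1*(-1028), -952) - 184499)/(2216160 - 502596) = ((-952 - 1*(-1028)) - 184499)/(2216160 - 502596) = ((-952 + 1028) - 184499)/1713564 = (76 - 184499)*(1/1713564) = -184423*1/1713564 = -184423/1713564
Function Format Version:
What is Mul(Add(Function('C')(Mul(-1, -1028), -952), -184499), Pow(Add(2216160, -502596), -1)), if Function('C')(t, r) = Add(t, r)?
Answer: Rational(-184423, 1713564) ≈ -0.10763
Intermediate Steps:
Function('C')(t, r) = Add(r, t)
Mul(Add(Function('C')(Mul(-1, -1028), -952), -184499), Pow(Add(2216160, -502596), -1)) = Mul(Add(Add(-952, Mul(-1, -1028)), -184499), Pow(Add(2216160, -502596), -1)) = Mul(Add(Add(-952, 1028), -184499), Pow(1713564, -1)) = Mul(Add(76, -184499), Rational(1, 1713564)) = Mul(-184423, Rational(1, 1713564)) = Rational(-184423, 1713564)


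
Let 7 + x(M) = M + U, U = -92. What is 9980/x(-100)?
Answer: -9980/199 ≈ -50.151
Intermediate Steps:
x(M) = -99 + M (x(M) = -7 + (M - 92) = -7 + (-92 + M) = -99 + M)
9980/x(-100) = 9980/(-99 - 100) = 9980/(-199) = 9980*(-1/199) = -9980/199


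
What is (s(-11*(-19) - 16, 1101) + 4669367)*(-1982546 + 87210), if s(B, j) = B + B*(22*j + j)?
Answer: -18113534723064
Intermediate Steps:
s(B, j) = B + 23*B*j (s(B, j) = B + B*(23*j) = B + 23*B*j)
(s(-11*(-19) - 16, 1101) + 4669367)*(-1982546 + 87210) = ((-11*(-19) - 16)*(1 + 23*1101) + 4669367)*(-1982546 + 87210) = ((209 - 16)*(1 + 25323) + 4669367)*(-1895336) = (193*25324 + 4669367)*(-1895336) = (4887532 + 4669367)*(-1895336) = 9556899*(-1895336) = -18113534723064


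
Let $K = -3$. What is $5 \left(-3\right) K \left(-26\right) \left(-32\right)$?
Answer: $37440$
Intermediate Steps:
$5 \left(-3\right) K \left(-26\right) \left(-32\right) = 5 \left(-3\right) \left(-3\right) \left(-26\right) \left(-32\right) = \left(-15\right) \left(-3\right) \left(-26\right) \left(-32\right) = 45 \left(-26\right) \left(-32\right) = \left(-1170\right) \left(-32\right) = 37440$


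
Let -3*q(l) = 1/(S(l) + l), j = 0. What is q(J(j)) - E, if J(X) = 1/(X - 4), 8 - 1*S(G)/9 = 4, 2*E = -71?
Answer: 30451/858 ≈ 35.491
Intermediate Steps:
E = -71/2 (E = (½)*(-71) = -71/2 ≈ -35.500)
S(G) = 36 (S(G) = 72 - 9*4 = 72 - 36 = 36)
J(X) = 1/(-4 + X)
q(l) = -1/(3*(36 + l))
q(J(j)) - E = -1/(108 + 3/(-4 + 0)) - 1*(-71/2) = -1/(108 + 3/(-4)) + 71/2 = -1/(108 + 3*(-¼)) + 71/2 = -1/(108 - ¾) + 71/2 = -1/429/4 + 71/2 = -1*4/429 + 71/2 = -4/429 + 71/2 = 30451/858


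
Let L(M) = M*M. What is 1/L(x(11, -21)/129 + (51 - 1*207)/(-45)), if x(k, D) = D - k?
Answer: 46225/478864 ≈ 0.096531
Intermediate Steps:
L(M) = M**2
1/L(x(11, -21)/129 + (51 - 1*207)/(-45)) = 1/(((-21 - 1*11)/129 + (51 - 1*207)/(-45))**2) = 1/(((-21 - 11)*(1/129) + (51 - 207)*(-1/45))**2) = 1/((-32*1/129 - 156*(-1/45))**2) = 1/((-32/129 + 52/15)**2) = 1/((692/215)**2) = 1/(478864/46225) = 46225/478864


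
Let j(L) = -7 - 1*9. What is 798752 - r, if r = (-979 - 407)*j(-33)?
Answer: 776576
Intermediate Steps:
j(L) = -16 (j(L) = -7 - 9 = -16)
r = 22176 (r = (-979 - 407)*(-16) = -1386*(-16) = 22176)
798752 - r = 798752 - 1*22176 = 798752 - 22176 = 776576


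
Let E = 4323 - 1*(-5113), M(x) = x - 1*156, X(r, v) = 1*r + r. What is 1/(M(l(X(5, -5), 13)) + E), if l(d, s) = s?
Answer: 1/9293 ≈ 0.00010761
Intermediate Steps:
X(r, v) = 2*r (X(r, v) = r + r = 2*r)
M(x) = -156 + x (M(x) = x - 156 = -156 + x)
E = 9436 (E = 4323 + 5113 = 9436)
1/(M(l(X(5, -5), 13)) + E) = 1/((-156 + 13) + 9436) = 1/(-143 + 9436) = 1/9293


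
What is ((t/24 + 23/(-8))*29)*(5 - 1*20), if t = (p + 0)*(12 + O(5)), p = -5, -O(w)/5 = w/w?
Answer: 1885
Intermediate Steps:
O(w) = -5 (O(w) = -5*w/w = -5*1 = -5)
t = -35 (t = (-5 + 0)*(12 - 5) = -5*7 = -35)
((t/24 + 23/(-8))*29)*(5 - 1*20) = ((-35/24 + 23/(-8))*29)*(5 - 1*20) = ((-35*1/24 + 23*(-⅛))*29)*(5 - 20) = ((-35/24 - 23/8)*29)*(-15) = -13/3*29*(-15) = -377/3*(-15) = 1885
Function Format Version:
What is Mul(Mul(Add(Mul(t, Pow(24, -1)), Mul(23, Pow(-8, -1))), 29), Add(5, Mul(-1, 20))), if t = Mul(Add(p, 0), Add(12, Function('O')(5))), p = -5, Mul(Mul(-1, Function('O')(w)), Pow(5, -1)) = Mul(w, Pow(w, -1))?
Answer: 1885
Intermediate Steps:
Function('O')(w) = -5 (Function('O')(w) = Mul(-5, Mul(w, Pow(w, -1))) = Mul(-5, 1) = -5)
t = -35 (t = Mul(Add(-5, 0), Add(12, -5)) = Mul(-5, 7) = -35)
Mul(Mul(Add(Mul(t, Pow(24, -1)), Mul(23, Pow(-8, -1))), 29), Add(5, Mul(-1, 20))) = Mul(Mul(Add(Mul(-35, Pow(24, -1)), Mul(23, Pow(-8, -1))), 29), Add(5, Mul(-1, 20))) = Mul(Mul(Add(Mul(-35, Rational(1, 24)), Mul(23, Rational(-1, 8))), 29), Add(5, -20)) = Mul(Mul(Add(Rational(-35, 24), Rational(-23, 8)), 29), -15) = Mul(Mul(Rational(-13, 3), 29), -15) = Mul(Rational(-377, 3), -15) = 1885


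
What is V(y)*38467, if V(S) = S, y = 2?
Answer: 76934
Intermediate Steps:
V(y)*38467 = 2*38467 = 76934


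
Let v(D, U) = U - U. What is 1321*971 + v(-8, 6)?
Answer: 1282691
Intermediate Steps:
v(D, U) = 0
1321*971 + v(-8, 6) = 1321*971 + 0 = 1282691 + 0 = 1282691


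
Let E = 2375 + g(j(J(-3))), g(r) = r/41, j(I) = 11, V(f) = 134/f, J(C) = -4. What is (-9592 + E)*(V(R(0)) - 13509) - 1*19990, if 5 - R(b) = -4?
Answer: 35927090732/369 ≈ 9.7363e+7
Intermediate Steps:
R(b) = 9 (R(b) = 5 - 1*(-4) = 5 + 4 = 9)
g(r) = r/41 (g(r) = r*(1/41) = r/41)
E = 97386/41 (E = 2375 + (1/41)*11 = 2375 + 11/41 = 97386/41 ≈ 2375.3)
(-9592 + E)*(V(R(0)) - 13509) - 1*19990 = (-9592 + 97386/41)*(134/9 - 13509) - 1*19990 = -295886*(134*(1/9) - 13509)/41 - 19990 = -295886*(134/9 - 13509)/41 - 19990 = -295886/41*(-121447/9) - 19990 = 35934467042/369 - 19990 = 35927090732/369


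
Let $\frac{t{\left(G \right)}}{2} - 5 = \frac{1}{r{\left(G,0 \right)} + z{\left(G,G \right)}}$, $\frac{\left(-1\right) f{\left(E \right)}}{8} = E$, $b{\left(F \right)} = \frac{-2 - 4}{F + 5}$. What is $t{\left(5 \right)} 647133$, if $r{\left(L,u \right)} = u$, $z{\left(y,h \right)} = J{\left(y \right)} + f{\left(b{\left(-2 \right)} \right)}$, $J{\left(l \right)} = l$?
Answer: $\frac{45730732}{7} \approx 6.533 \cdot 10^{6}$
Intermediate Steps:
$b{\left(F \right)} = - \frac{6}{5 + F}$
$f{\left(E \right)} = - 8 E$
$z{\left(y,h \right)} = 16 + y$ ($z{\left(y,h \right)} = y - 8 \left(- \frac{6}{5 - 2}\right) = y - 8 \left(- \frac{6}{3}\right) = y - 8 \left(\left(-6\right) \frac{1}{3}\right) = y - -16 = y + 16 = 16 + y$)
$t{\left(G \right)} = 10 + \frac{2}{16 + G}$ ($t{\left(G \right)} = 10 + \frac{2}{0 + \left(16 + G\right)} = 10 + \frac{2}{16 + G}$)
$t{\left(5 \right)} 647133 = \frac{2 \left(81 + 5 \cdot 5\right)}{16 + 5} \cdot 647133 = \frac{2 \left(81 + 25\right)}{21} \cdot 647133 = 2 \cdot \frac{1}{21} \cdot 106 \cdot 647133 = \frac{212}{21} \cdot 647133 = \frac{45730732}{7}$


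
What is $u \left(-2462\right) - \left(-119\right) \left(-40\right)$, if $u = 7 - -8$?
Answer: $-41690$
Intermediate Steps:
$u = 15$ ($u = 7 + 8 = 15$)
$u \left(-2462\right) - \left(-119\right) \left(-40\right) = 15 \left(-2462\right) - \left(-119\right) \left(-40\right) = -36930 - 4760 = -41690$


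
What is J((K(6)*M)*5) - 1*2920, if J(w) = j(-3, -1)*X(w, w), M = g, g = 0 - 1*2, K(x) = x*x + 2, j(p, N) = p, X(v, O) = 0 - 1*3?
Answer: -2911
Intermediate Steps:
X(v, O) = -3 (X(v, O) = 0 - 3 = -3)
K(x) = 2 + x**2 (K(x) = x**2 + 2 = 2 + x**2)
g = -2 (g = 0 - 2 = -2)
M = -2
J(w) = 9 (J(w) = -3*(-3) = 9)
J((K(6)*M)*5) - 1*2920 = 9 - 1*2920 = 9 - 2920 = -2911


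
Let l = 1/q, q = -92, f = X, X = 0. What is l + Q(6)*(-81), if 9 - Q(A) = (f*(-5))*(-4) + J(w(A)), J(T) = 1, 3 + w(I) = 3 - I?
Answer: -59617/92 ≈ -648.01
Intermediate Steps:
f = 0
w(I) = -I (w(I) = -3 + (3 - I) = -I)
l = -1/92 (l = 1/(-92) = -1/92 ≈ -0.010870)
Q(A) = 8 (Q(A) = 9 - ((0*(-5))*(-4) + 1) = 9 - (0*(-4) + 1) = 9 - (0 + 1) = 9 - 1*1 = 9 - 1 = 8)
l + Q(6)*(-81) = -1/92 + 8*(-81) = -1/92 - 648 = -59617/92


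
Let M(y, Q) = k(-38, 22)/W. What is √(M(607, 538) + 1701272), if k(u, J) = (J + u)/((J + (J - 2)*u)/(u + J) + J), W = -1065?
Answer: 2*√5731469352625494/116085 ≈ 1304.3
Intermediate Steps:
k(u, J) = (J + u)/(J + (J + u*(-2 + J))/(J + u)) (k(u, J) = (J + u)/((J + (-2 + J)*u)/(J + u) + J) = (J + u)/((J + u*(-2 + J))/(J + u) + J) = (J + u)/(J + (J + u*(-2 + J))/(J + u)))
M(y, Q) = 128/580425 (M(y, Q) = ((22 - 38)²/(22 + 22² - 2*(-38) + 2*22*(-38)))/(-1065) = ((-16)²/(22 + 484 + 76 - 1672))*(-1/1065) = (256/(-1090))*(-1/1065) = (256*(-1/1090))*(-1/1065) = -128/545*(-1/1065) = 128/580425)
√(M(607, 538) + 1701272) = √(128/580425 + 1701272) = √(987460800728/580425) = 2*√5731469352625494/116085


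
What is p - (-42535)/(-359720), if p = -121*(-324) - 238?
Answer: 2803361397/71944 ≈ 38966.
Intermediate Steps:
p = 38966 (p = 39204 - 238 = 38966)
p - (-42535)/(-359720) = 38966 - (-42535)/(-359720) = 38966 - (-42535)*(-1)/359720 = 38966 - 1*8507/71944 = 38966 - 8507/71944 = 2803361397/71944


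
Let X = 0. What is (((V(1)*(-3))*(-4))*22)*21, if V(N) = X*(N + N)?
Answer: 0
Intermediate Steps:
V(N) = 0 (V(N) = 0*(N + N) = 0*(2*N) = 0)
(((V(1)*(-3))*(-4))*22)*21 = (((0*(-3))*(-4))*22)*21 = ((0*(-4))*22)*21 = (0*22)*21 = 0*21 = 0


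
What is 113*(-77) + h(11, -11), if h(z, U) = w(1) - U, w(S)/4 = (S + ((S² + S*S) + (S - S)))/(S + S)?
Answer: -8684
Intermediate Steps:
w(S) = 2*(S + 2*S²)/S (w(S) = 4*((S + ((S² + S*S) + (S - S)))/(S + S)) = 4*((S + ((S² + S²) + 0))/((2*S))) = 4*((S + (2*S² + 0))*(1/(2*S))) = 4*((S + 2*S²)*(1/(2*S))) = 4*((S + 2*S²)/(2*S)) = 2*(S + 2*S²)/S)
h(z, U) = 6 - U (h(z, U) = (2 + 4*1) - U = (2 + 4) - U = 6 - U)
113*(-77) + h(11, -11) = 113*(-77) + (6 - 1*(-11)) = -8701 + (6 + 11) = -8701 + 17 = -8684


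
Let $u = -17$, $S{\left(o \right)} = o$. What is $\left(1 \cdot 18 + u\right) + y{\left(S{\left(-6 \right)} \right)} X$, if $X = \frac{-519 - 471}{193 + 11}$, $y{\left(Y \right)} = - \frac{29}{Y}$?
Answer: $- \frac{1527}{68} \approx -22.456$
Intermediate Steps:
$X = - \frac{165}{34}$ ($X = - \frac{990}{204} = \left(-990\right) \frac{1}{204} = - \frac{165}{34} \approx -4.8529$)
$\left(1 \cdot 18 + u\right) + y{\left(S{\left(-6 \right)} \right)} X = \left(1 \cdot 18 - 17\right) + - \frac{29}{-6} \left(- \frac{165}{34}\right) = \left(18 - 17\right) + \left(-29\right) \left(- \frac{1}{6}\right) \left(- \frac{165}{34}\right) = 1 + \frac{29}{6} \left(- \frac{165}{34}\right) = 1 - \frac{1595}{68} = - \frac{1527}{68}$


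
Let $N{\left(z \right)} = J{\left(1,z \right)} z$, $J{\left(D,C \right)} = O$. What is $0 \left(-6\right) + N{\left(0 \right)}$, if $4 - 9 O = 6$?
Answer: $0$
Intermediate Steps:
$O = - \frac{2}{9}$ ($O = \frac{4}{9} - \frac{2}{3} = - \frac{2}{9} \approx -0.22222$)
$J{\left(D,C \right)} = - \frac{2}{9}$
$N{\left(z \right)} = - \frac{2 z}{9}$
$0 \left(-6\right) + N{\left(0 \right)} = 0 \left(-6\right) - 0 = 0 + 0 = 0$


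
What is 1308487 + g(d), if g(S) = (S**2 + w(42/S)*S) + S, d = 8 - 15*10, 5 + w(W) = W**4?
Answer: 475741712547/357911 ≈ 1.3292e+6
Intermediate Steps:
w(W) = -5 + W**4
d = -142 (d = 8 - 150 = -142)
g(S) = S + S**2 + S*(-5 + 3111696/S**4) (g(S) = (S**2 + (-5 + (42/S)**4)*S) + S = (S**2 + (-5 + 3111696/S**4)*S) + S = (S**2 + S*(-5 + 3111696/S**4)) + S = S + S**2 + S*(-5 + 3111696/S**4))
1308487 + g(d) = 1308487 + ((-142)**2 - 4*(-142) + 3111696/(-142)**3) = 1308487 + (20164 + 568 + 3111696*(-1/2863288)) = 1308487 + (20164 + 568 - 388962/357911) = 1308487 + 7419821890/357911 = 475741712547/357911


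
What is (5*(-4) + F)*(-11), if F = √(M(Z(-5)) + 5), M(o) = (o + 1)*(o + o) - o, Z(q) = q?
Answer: 220 - 55*√2 ≈ 142.22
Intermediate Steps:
M(o) = -o + 2*o*(1 + o) (M(o) = (1 + o)*(2*o) - o = 2*o*(1 + o) - o = -o + 2*o*(1 + o))
F = 5*√2 (F = √(-5*(1 + 2*(-5)) + 5) = √(-5*(1 - 10) + 5) = √(-5*(-9) + 5) = √(45 + 5) = √50 = 5*√2 ≈ 7.0711)
(5*(-4) + F)*(-11) = (5*(-4) + 5*√2)*(-11) = (-20 + 5*√2)*(-11) = 220 - 55*√2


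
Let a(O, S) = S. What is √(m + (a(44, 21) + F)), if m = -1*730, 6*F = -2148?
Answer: I*√1067 ≈ 32.665*I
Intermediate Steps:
F = -358 (F = (⅙)*(-2148) = -358)
m = -730
√(m + (a(44, 21) + F)) = √(-730 + (21 - 358)) = √(-730 - 337) = √(-1067) = I*√1067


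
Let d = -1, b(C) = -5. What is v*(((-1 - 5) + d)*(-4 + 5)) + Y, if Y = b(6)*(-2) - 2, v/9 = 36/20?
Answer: -527/5 ≈ -105.40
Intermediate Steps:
v = 81/5 (v = 9*(36/20) = 9*(36*(1/20)) = 9*(9/5) = 81/5 ≈ 16.200)
Y = 8 (Y = -5*(-2) - 2 = 10 - 2 = 8)
v*(((-1 - 5) + d)*(-4 + 5)) + Y = 81*(((-1 - 5) - 1)*(-4 + 5))/5 + 8 = 81*((-6 - 1)*1)/5 + 8 = 81*(-7*1)/5 + 8 = (81/5)*(-7) + 8 = -567/5 + 8 = -527/5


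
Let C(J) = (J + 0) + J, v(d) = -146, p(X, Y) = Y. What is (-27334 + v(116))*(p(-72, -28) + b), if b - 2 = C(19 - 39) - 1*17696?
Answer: 488099760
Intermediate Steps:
C(J) = 2*J (C(J) = J + J = 2*J)
b = -17734 (b = 2 + (2*(19 - 39) - 1*17696) = 2 + (2*(-20) - 17696) = 2 + (-40 - 17696) = 2 - 17736 = -17734)
(-27334 + v(116))*(p(-72, -28) + b) = (-27334 - 146)*(-28 - 17734) = -27480*(-17762) = 488099760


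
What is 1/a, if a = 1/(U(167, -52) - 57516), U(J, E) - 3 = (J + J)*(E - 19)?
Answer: -81227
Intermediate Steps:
U(J, E) = 3 + 2*J*(-19 + E) (U(J, E) = 3 + (J + J)*(E - 19) = 3 + (2*J)*(-19 + E) = 3 + 2*J*(-19 + E))
a = -1/81227 (a = 1/((3 - 38*167 + 2*(-52)*167) - 57516) = 1/((3 - 6346 - 17368) - 57516) = 1/(-23711 - 57516) = 1/(-81227) = -1/81227 ≈ -1.2311e-5)
1/a = 1/(-1/81227) = -81227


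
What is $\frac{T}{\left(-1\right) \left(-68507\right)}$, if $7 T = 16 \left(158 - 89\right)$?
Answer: $\frac{1104}{479549} \approx 0.0023022$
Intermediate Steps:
$T = \frac{1104}{7}$ ($T = \frac{16 \left(158 - 89\right)}{7} = \frac{16 \cdot 69}{7} = \frac{1}{7} \cdot 1104 = \frac{1104}{7} \approx 157.71$)
$\frac{T}{\left(-1\right) \left(-68507\right)} = \frac{1104}{7 \left(\left(-1\right) \left(-68507\right)\right)} = \frac{1104}{7 \cdot 68507} = \frac{1104}{7} \cdot \frac{1}{68507} = \frac{1104}{479549}$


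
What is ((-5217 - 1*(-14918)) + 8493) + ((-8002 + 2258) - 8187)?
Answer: 4263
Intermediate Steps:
((-5217 - 1*(-14918)) + 8493) + ((-8002 + 2258) - 8187) = ((-5217 + 14918) + 8493) + (-5744 - 8187) = (9701 + 8493) - 13931 = 18194 - 13931 = 4263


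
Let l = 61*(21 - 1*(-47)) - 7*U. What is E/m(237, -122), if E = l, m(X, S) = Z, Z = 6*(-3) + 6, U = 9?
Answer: -4085/12 ≈ -340.42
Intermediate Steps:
Z = -12 (Z = -18 + 6 = -12)
l = 4085 (l = 61*(21 - 1*(-47)) - 7*9 = 61*(21 + 47) - 63 = 61*68 - 63 = 4148 - 63 = 4085)
m(X, S) = -12
E = 4085
E/m(237, -122) = 4085/(-12) = 4085*(-1/12) = -4085/12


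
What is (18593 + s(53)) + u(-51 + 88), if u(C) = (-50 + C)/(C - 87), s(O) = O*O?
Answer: 1070113/50 ≈ 21402.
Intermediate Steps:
s(O) = O²
u(C) = (-50 + C)/(-87 + C)
(18593 + s(53)) + u(-51 + 88) = (18593 + 53²) + (-50 + (-51 + 88))/(-87 + (-51 + 88)) = (18593 + 2809) + (-50 + 37)/(-87 + 37) = 21402 - 13/(-50) = 21402 - 1/50*(-13) = 21402 + 13/50 = 1070113/50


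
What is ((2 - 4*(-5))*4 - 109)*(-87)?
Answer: 1827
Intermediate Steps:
((2 - 4*(-5))*4 - 109)*(-87) = ((2 + 20)*4 - 109)*(-87) = (22*4 - 109)*(-87) = (88 - 109)*(-87) = -21*(-87) = 1827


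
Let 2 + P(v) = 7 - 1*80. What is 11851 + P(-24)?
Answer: 11776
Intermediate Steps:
P(v) = -75 (P(v) = -2 + (7 - 1*80) = -2 + (7 - 80) = -2 - 73 = -75)
11851 + P(-24) = 11851 - 75 = 11776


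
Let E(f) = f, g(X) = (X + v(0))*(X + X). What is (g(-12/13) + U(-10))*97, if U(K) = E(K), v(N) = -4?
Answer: -14938/169 ≈ -88.391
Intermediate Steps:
g(X) = 2*X*(-4 + X) (g(X) = (X - 4)*(X + X) = (-4 + X)*(2*X) = 2*X*(-4 + X))
U(K) = K
(g(-12/13) + U(-10))*97 = (2*(-12/13)*(-4 - 12/13) - 10)*97 = (2*(-12/13)*(-64/13) - 10)*97 = (1536/169 - 10)*97 = -154/169*97 = -14938/169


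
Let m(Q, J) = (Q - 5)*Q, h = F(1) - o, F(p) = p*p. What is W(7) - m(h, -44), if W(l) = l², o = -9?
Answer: -1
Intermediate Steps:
F(p) = p²
h = 10 (h = 1² - 1*(-9) = 1 + 9 = 10)
m(Q, J) = Q*(-5 + Q) (m(Q, J) = (-5 + Q)*Q = Q*(-5 + Q))
W(7) - m(h, -44) = 7² - 10*(-5 + 10) = 49 - 10*5 = 49 - 1*50 = 49 - 50 = -1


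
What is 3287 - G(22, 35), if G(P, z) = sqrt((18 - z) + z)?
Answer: 3287 - 3*sqrt(2) ≈ 3282.8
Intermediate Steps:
G(P, z) = 3*sqrt(2) (G(P, z) = sqrt(18) = 3*sqrt(2))
3287 - G(22, 35) = 3287 - 3*sqrt(2)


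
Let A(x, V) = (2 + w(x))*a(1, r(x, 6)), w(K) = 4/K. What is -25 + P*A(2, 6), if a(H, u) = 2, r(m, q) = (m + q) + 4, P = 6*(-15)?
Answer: -745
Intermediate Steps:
P = -90
r(m, q) = 4 + m + q
A(x, V) = 4 + 8/x (A(x, V) = (2 + 4/x)*2 = 4 + 8/x)
-25 + P*A(2, 6) = -25 - 90*(4 + 8/2) = -25 - 90*(4 + 8*(½)) = -25 - 90*(4 + 4) = -25 - 90*8 = -25 - 720 = -745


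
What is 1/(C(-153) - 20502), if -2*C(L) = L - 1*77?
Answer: -1/20387 ≈ -4.9051e-5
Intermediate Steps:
C(L) = 77/2 - L/2 (C(L) = -(L - 1*77)/2 = -(L - 77)/2 = -(-77 + L)/2 = 77/2 - L/2)
1/(C(-153) - 20502) = 1/((77/2 - ½*(-153)) - 20502) = 1/((77/2 + 153/2) - 20502) = 1/(115 - 20502) = 1/(-20387) = -1/20387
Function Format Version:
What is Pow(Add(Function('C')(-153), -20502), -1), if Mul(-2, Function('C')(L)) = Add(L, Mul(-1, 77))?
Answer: Rational(-1, 20387) ≈ -4.9051e-5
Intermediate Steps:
Function('C')(L) = Add(Rational(77, 2), Mul(Rational(-1, 2), L)) (Function('C')(L) = Mul(Rational(-1, 2), Add(L, Mul(-1, 77))) = Mul(Rational(-1, 2), Add(L, -77)) = Mul(Rational(-1, 2), Add(-77, L)) = Add(Rational(77, 2), Mul(Rational(-1, 2), L)))
Pow(Add(Function('C')(-153), -20502), -1) = Pow(Add(Add(Rational(77, 2), Mul(Rational(-1, 2), -153)), -20502), -1) = Pow(Add(Add(Rational(77, 2), Rational(153, 2)), -20502), -1) = Pow(Add(115, -20502), -1) = Pow(-20387, -1) = Rational(-1, 20387)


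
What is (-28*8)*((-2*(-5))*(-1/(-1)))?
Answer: -2240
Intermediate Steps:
(-28*8)*((-2*(-5))*(-1/(-1))) = -2240*(-1*(-1)) = -2240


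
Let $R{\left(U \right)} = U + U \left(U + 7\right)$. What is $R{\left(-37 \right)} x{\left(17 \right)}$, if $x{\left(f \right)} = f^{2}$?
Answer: $310097$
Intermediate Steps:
$R{\left(U \right)} = U + U \left(7 + U\right)$
$R{\left(-37 \right)} x{\left(17 \right)} = - 37 \left(8 - 37\right) 17^{2} = \left(-37\right) \left(-29\right) 289 = 1073 \cdot 289 = 310097$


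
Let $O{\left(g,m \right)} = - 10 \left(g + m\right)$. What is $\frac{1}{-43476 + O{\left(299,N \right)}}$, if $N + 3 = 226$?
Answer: $- \frac{1}{48696} \approx -2.0536 \cdot 10^{-5}$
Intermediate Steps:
$N = 223$ ($N = -3 + 226 = 223$)
$O{\left(g,m \right)} = - 10 g - 10 m$
$\frac{1}{-43476 + O{\left(299,N \right)}} = \frac{1}{-43476 - 5220} = \frac{1}{-48696} = - \frac{1}{48696}$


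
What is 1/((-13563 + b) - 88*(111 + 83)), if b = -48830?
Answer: -1/79465 ≈ -1.2584e-5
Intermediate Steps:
1/((-13563 + b) - 88*(111 + 83)) = 1/((-13563 - 48830) - 88*(111 + 83)) = 1/(-62393 - 88*194) = 1/(-62393 - 17072) = 1/(-79465) = -1/79465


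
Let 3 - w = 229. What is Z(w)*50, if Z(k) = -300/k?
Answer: 7500/113 ≈ 66.372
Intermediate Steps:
w = -226 (w = 3 - 1*229 = 3 - 229 = -226)
Z(w)*50 = -300/(-226)*50 = -300*(-1/226)*50 = (150/113)*50 = 7500/113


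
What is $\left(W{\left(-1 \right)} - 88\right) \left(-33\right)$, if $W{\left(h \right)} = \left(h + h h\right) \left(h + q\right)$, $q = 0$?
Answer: $2904$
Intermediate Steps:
$W{\left(h \right)} = h \left(h + h^{2}\right)$ ($W{\left(h \right)} = \left(h + h h\right) \left(h + 0\right) = \left(h + h^{2}\right) h = h \left(h + h^{2}\right)$)
$\left(W{\left(-1 \right)} - 88\right) \left(-33\right) = \left(\left(-1\right)^{2} \left(1 - 1\right) - 88\right) \left(-33\right) = \left(1 \cdot 0 - 88\right) \left(-33\right) = \left(0 - 88\right) \left(-33\right) = \left(-88\right) \left(-33\right) = 2904$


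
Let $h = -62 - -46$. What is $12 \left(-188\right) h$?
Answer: $36096$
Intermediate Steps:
$h = -16$ ($h = -62 + 46 = -16$)
$12 \left(-188\right) h = 12 \left(-188\right) \left(-16\right) = \left(-2256\right) \left(-16\right) = 36096$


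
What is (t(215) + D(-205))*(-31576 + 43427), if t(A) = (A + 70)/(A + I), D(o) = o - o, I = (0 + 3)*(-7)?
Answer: 3377535/194 ≈ 17410.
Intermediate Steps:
I = -21 (I = 3*(-7) = -21)
D(o) = 0
t(A) = (70 + A)/(-21 + A) (t(A) = (A + 70)/(A - 21) = (70 + A)/(-21 + A))
(t(215) + D(-205))*(-31576 + 43427) = ((70 + 215)/(-21 + 215) + 0)*(-31576 + 43427) = (285/194 + 0)*11851 = (285/194)*11851 = 3377535/194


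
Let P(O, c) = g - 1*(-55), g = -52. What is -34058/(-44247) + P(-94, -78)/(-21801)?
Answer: 5754773/7477743 ≈ 0.76959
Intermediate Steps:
P(O, c) = 3 (P(O, c) = -52 - 1*(-55) = -52 + 55 = 3)
-34058/(-44247) + P(-94, -78)/(-21801) = -34058/(-44247) + 3/(-21801) = -34058*(-1/44247) + 3*(-1/21801) = 34058/44247 - 1/7267 = 5754773/7477743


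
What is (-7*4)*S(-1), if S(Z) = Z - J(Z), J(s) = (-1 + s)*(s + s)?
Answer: 140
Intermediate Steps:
J(s) = 2*s*(-1 + s) (J(s) = (-1 + s)*(2*s) = 2*s*(-1 + s))
S(Z) = Z - 2*Z*(-1 + Z)
(-7*4)*S(-1) = (-7*4)*(-(3 - 2*(-1))) = -(-28)*(3 + 2) = -(-28)*5 = -28*(-5) = 140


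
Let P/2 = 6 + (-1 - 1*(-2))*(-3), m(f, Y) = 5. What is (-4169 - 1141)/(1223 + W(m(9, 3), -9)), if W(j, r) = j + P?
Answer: -2655/617 ≈ -4.3031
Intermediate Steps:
P = 6 (P = 2*(6 + (-1 - 1*(-2))*(-3)) = 2*(6 + (-1 + 2)*(-3)) = 2*(6 + 1*(-3)) = 2*(6 - 3) = 2*3 = 6)
W(j, r) = 6 + j (W(j, r) = j + 6 = 6 + j)
(-4169 - 1141)/(1223 + W(m(9, 3), -9)) = (-4169 - 1141)/(1223 + (6 + 5)) = -5310/(1223 + 11) = -5310/1234 = -5310*1/1234 = -2655/617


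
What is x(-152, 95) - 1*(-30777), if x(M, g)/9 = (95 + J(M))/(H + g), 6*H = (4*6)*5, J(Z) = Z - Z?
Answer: 708042/23 ≈ 30784.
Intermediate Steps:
J(Z) = 0
H = 20 (H = ((4*6)*5)/6 = (24*5)/6 = (1/6)*120 = 20)
x(M, g) = 855/(20 + g) (x(M, g) = 9*((95 + 0)/(20 + g)) = 9*(95/(20 + g)) = 855/(20 + g))
x(-152, 95) - 1*(-30777) = 855/(20 + 95) - 1*(-30777) = 855/115 + 30777 = 855*(1/115) + 30777 = 171/23 + 30777 = 708042/23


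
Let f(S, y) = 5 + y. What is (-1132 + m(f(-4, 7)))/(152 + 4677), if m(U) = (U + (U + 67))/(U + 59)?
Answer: -80281/342859 ≈ -0.23415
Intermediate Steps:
m(U) = (67 + 2*U)/(59 + U) (m(U) = (U + (67 + U))/(59 + U) = (67 + 2*U)/(59 + U))
(-1132 + m(f(-4, 7)))/(152 + 4677) = (-1132 + (67 + 2*(5 + 7))/(59 + (5 + 7)))/(152 + 4677) = (-1132 + (67 + 2*12)/(59 + 12))/4829 = (-1132 + (67 + 24)/71)*(1/4829) = (-1132 + (1/71)*91)*(1/4829) = (-1132 + 91/71)*(1/4829) = -80281/71*1/4829 = -80281/342859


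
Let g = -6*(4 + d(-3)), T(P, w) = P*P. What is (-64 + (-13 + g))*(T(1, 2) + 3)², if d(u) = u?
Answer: -1328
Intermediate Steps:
T(P, w) = P²
g = -6 (g = -6*(4 - 3) = -6*1 = -6)
(-64 + (-13 + g))*(T(1, 2) + 3)² = (-64 + (-13 - 6))*(1² + 3)² = (-64 - 19)*(1 + 3)² = -83*4² = -83*16 = -1328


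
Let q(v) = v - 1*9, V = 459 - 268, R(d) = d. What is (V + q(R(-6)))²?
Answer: 30976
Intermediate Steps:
V = 191
q(v) = -9 + v (q(v) = v - 9 = -9 + v)
(V + q(R(-6)))² = (191 + (-9 - 6))² = (191 - 15)² = 176² = 30976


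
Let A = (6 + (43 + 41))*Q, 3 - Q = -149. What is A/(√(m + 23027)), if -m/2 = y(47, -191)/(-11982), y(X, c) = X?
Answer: 6840*√206621807691/34488701 ≈ 90.150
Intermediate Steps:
Q = 152 (Q = 3 - 1*(-149) = 3 + 149 = 152)
m = 47/5991 (m = -94/(-11982) = -94*(-1)/11982 = -2*(-47/11982) = 47/5991 ≈ 0.0078451)
A = 13680 (A = (6 + (43 + 41))*152 = (6 + 84)*152 = 90*152 = 13680)
A/(√(m + 23027)) = 13680/(√(47/5991 + 23027)) = 13680/(√(137954804/5991)) = 13680/((2*√206621807691/5991)) = 13680*(√206621807691/68977402) = 6840*√206621807691/34488701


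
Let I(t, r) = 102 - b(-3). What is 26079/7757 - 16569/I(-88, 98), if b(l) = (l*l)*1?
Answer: -42033462/240467 ≈ -174.80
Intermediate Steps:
b(l) = l² (b(l) = l²*1 = l²)
I(t, r) = 93 (I(t, r) = 102 - 1*(-3)² = 102 - 1*9 = 102 - 9 = 93)
26079/7757 - 16569/I(-88, 98) = 26079/7757 - 16569/93 = 26079*(1/7757) - 16569*1/93 = 26079/7757 - 5523/31 = -42033462/240467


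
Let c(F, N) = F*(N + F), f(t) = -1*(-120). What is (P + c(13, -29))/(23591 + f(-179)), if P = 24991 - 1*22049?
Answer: 2734/23711 ≈ 0.11531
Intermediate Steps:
f(t) = 120
c(F, N) = F*(F + N)
P = 2942 (P = 24991 - 22049 = 2942)
(P + c(13, -29))/(23591 + f(-179)) = (2942 + 13*(13 - 29))/(23591 + 120) = (2942 + 13*(-16))/23711 = (2942 - 208)*(1/23711) = 2734*(1/23711) = 2734/23711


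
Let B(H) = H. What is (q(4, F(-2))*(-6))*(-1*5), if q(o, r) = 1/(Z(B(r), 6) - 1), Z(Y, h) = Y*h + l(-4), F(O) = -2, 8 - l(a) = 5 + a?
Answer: -5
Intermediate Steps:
l(a) = 3 - a (l(a) = 8 - (5 + a) = 8 + (-5 - a) = 3 - a)
Z(Y, h) = 7 + Y*h (Z(Y, h) = Y*h + (3 - 1*(-4)) = Y*h + (3 + 4) = Y*h + 7 = 7 + Y*h)
q(o, r) = 1/(6 + 6*r) (q(o, r) = 1/((7 + r*6) - 1) = 1/((7 + 6*r) - 1) = 1/(6 + 6*r))
(q(4, F(-2))*(-6))*(-1*5) = ((1/(6*(1 - 2)))*(-6))*(-1*5) = (((1/6)/(-1))*(-6))*(-5) = (((1/6)*(-1))*(-6))*(-5) = -1/6*(-6)*(-5) = 1*(-5) = -5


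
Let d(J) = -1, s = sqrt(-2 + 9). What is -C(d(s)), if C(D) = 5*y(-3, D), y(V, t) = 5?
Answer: -25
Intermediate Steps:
s = sqrt(7) ≈ 2.6458
C(D) = 25 (C(D) = 5*5 = 25)
-C(d(s)) = -1*25 = -25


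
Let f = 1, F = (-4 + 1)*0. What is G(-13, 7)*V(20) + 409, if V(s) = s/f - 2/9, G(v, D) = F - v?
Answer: 5995/9 ≈ 666.11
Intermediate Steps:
F = 0 (F = -3*0 = 0)
G(v, D) = -v (G(v, D) = 0 - v = -v)
V(s) = -2/9 + s (V(s) = s/1 - 2/9 = s*1 - 2*⅑ = s - 2/9 = -2/9 + s)
G(-13, 7)*V(20) + 409 = (-1*(-13))*(-2/9 + 20) + 409 = 13*(178/9) + 409 = 2314/9 + 409 = 5995/9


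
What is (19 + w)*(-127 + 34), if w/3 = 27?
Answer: -9300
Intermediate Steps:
w = 81 (w = 3*27 = 81)
(19 + w)*(-127 + 34) = (19 + 81)*(-127 + 34) = 100*(-93) = -9300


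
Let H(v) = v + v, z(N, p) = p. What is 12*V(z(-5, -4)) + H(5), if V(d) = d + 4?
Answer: 10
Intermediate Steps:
V(d) = 4 + d
H(v) = 2*v
12*V(z(-5, -4)) + H(5) = 12*(4 - 4) + 2*5 = 12*0 + 10 = 0 + 10 = 10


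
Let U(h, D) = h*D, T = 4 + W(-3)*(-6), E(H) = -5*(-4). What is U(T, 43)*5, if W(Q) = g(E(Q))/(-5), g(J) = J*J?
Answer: 104060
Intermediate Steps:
E(H) = 20
g(J) = J²
W(Q) = -80 (W(Q) = 20²/(-5) = 400*(-⅕) = -80)
T = 484 (T = 4 - 80*(-6) = 4 + 480 = 484)
U(h, D) = D*h
U(T, 43)*5 = (43*484)*5 = 20812*5 = 104060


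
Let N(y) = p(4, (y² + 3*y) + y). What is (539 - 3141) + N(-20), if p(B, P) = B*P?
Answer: -1322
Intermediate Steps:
N(y) = 4*y² + 16*y (N(y) = 4*((y² + 3*y) + y) = 4*(y² + 4*y) = 4*y² + 16*y)
(539 - 3141) + N(-20) = (539 - 3141) + 4*(-20)*(4 - 20) = -2602 + 4*(-20)*(-16) = -2602 + 1280 = -1322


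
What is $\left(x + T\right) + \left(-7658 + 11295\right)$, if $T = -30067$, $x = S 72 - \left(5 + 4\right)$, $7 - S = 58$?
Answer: $-30111$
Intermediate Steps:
$S = -51$ ($S = 7 - 58 = -51$)
$x = -3681$ ($x = \left(-51\right) 72 - \left(5 + 4\right) = -3672 - 9 = -3681$)
$\left(x + T\right) + \left(-7658 + 11295\right) = \left(-3681 - 30067\right) + \left(-7658 + 11295\right) = -33748 + 3637 = -30111$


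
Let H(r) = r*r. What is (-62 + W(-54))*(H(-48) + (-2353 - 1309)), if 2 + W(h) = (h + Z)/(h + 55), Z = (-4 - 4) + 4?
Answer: 165676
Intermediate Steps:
Z = -4 (Z = -8 + 4 = -4)
H(r) = r²
W(h) = -2 + (-4 + h)/(55 + h) (W(h) = -2 + (h - 4)/(h + 55) = -2 + (-4 + h)/(55 + h))
(-62 + W(-54))*(H(-48) + (-2353 - 1309)) = (-62 + (-114 - 1*(-54))/(55 - 54))*((-48)² + (-2353 - 1309)) = (-62 + (-114 + 54)/1)*(2304 - 3662) = (-62 + 1*(-60))*(-1358) = (-62 - 60)*(-1358) = -122*(-1358) = 165676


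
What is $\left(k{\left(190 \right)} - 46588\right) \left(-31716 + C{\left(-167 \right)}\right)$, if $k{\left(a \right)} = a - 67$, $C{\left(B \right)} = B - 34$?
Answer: $1483023405$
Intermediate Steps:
$C{\left(B \right)} = -34 + B$
$k{\left(a \right)} = -67 + a$ ($k{\left(a \right)} = a - 67 = -67 + a$)
$\left(k{\left(190 \right)} - 46588\right) \left(-31716 + C{\left(-167 \right)}\right) = \left(\left(-67 + 190\right) - 46588\right) \left(-31716 - 201\right) = \left(123 - 46588\right) \left(-31716 - 201\right) = \left(-46465\right) \left(-31917\right) = 1483023405$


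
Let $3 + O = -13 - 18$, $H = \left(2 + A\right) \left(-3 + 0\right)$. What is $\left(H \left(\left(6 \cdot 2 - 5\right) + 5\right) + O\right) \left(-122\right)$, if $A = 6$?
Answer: $39284$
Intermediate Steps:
$H = -24$ ($H = \left(2 + 6\right) \left(-3 + 0\right) = 8 \left(-3\right) = -24$)
$O = -34$ ($O = -3 - 31 = -34$)
$\left(H \left(\left(6 \cdot 2 - 5\right) + 5\right) + O\right) \left(-122\right) = \left(- 24 \left(\left(6 \cdot 2 - 5\right) + 5\right) - 34\right) \left(-122\right) = \left(- 24 \left(\left(12 - 5\right) + 5\right) - 34\right) \left(-122\right) = \left(- 24 \left(7 + 5\right) - 34\right) \left(-122\right) = \left(\left(-24\right) 12 - 34\right) \left(-122\right) = \left(-288 - 34\right) \left(-122\right) = \left(-322\right) \left(-122\right) = 39284$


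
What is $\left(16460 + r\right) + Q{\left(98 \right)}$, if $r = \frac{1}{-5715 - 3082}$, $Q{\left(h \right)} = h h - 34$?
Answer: $\frac{228985909}{8797} \approx 26030.0$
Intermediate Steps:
$Q{\left(h \right)} = -34 + h^{2}$ ($Q{\left(h \right)} = h^{2} - 34 = -34 + h^{2}$)
$r = - \frac{1}{8797}$ ($r = \frac{1}{-8797} = - \frac{1}{8797} \approx -0.00011368$)
$\left(16460 + r\right) + Q{\left(98 \right)} = \left(16460 - \frac{1}{8797}\right) - \left(34 - 98^{2}\right) = \frac{144798619}{8797} + \left(-34 + 9604\right) = \frac{144798619}{8797} + 9570 = \frac{228985909}{8797}$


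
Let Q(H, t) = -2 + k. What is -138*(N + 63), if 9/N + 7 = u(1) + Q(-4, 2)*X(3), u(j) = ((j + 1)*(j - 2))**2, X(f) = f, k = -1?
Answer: -17181/2 ≈ -8590.5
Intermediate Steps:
Q(H, t) = -3 (Q(H, t) = -2 - 1 = -3)
u(j) = (1 + j)**2*(-2 + j)**2 (u(j) = ((1 + j)*(-2 + j))**2 = (1 + j)**2*(-2 + j)**2)
N = -3/4 (N = 9/(-7 + ((1 + 1)**2*(-2 + 1)**2 - 3*3)) = 9/(-7 + (2**2*(-1)**2 - 9)) = 9/(-7 + (4*1 - 9)) = 9/(-7 + (4 - 9)) = 9/(-7 - 5) = 9/(-12) = 9*(-1/12) = -3/4 ≈ -0.75000)
-138*(N + 63) = -138*(-3/4 + 63) = -138*249/4 = -17181/2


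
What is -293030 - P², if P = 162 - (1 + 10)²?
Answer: -294711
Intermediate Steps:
P = 41 (P = 162 - 1*11² = 162 - 1*121 = 162 - 121 = 41)
-293030 - P² = -293030 - 1*41² = -293030 - 1*1681 = -293030 - 1681 = -294711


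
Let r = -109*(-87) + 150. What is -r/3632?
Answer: -9633/3632 ≈ -2.6523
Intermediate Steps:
r = 9633 (r = 9483 + 150 = 9633)
-r/3632 = -1*9633/3632 = -9633*1/3632 = -9633/3632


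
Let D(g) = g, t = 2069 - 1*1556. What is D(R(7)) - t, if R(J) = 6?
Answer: -507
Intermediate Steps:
t = 513 (t = 2069 - 1556 = 513)
D(R(7)) - t = 6 - 1*513 = 6 - 513 = -507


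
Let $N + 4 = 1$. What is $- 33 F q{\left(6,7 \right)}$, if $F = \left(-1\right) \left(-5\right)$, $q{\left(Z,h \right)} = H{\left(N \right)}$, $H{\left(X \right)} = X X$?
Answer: $-1485$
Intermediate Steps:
$N = -3$ ($N = -4 + 1 = -3$)
$H{\left(X \right)} = X^{2}$
$q{\left(Z,h \right)} = 9$ ($q{\left(Z,h \right)} = \left(-3\right)^{2} = 9$)
$F = 5$
$- 33 F q{\left(6,7 \right)} = \left(-33\right) 5 \cdot 9 = \left(-165\right) 9 = -1485$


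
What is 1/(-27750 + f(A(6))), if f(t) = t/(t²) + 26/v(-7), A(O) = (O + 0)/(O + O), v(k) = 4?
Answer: -2/55483 ≈ -3.6047e-5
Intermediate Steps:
A(O) = ½ (A(O) = O/((2*O)) = O*(1/(2*O)) = ½)
f(t) = 13/2 + 1/t (f(t) = t/(t²) + 26/4 = t/t² + 26*(¼) = 1/t + 13/2 = 13/2 + 1/t)
1/(-27750 + f(A(6))) = 1/(-27750 + (13/2 + 1/(½))) = 1/(-27750 + (13/2 + 2)) = 1/(-27750 + 17/2) = 1/(-55483/2) = -2/55483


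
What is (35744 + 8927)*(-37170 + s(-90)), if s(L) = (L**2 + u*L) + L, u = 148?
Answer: -1897624080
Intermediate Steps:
s(L) = L**2 + 149*L (s(L) = (L**2 + 148*L) + L = L**2 + 149*L)
(35744 + 8927)*(-37170 + s(-90)) = (35744 + 8927)*(-37170 - 90*(149 - 90)) = 44671*(-37170 - 90*59) = 44671*(-37170 - 5310) = 44671*(-42480) = -1897624080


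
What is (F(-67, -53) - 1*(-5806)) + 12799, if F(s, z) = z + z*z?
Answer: 21361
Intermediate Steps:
F(s, z) = z + z²
(F(-67, -53) - 1*(-5806)) + 12799 = (-53*(1 - 53) - 1*(-5806)) + 12799 = (-53*(-52) + 5806) + 12799 = (2756 + 5806) + 12799 = 8562 + 12799 = 21361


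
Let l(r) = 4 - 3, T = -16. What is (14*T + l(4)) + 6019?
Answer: 5796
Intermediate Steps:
l(r) = 1
(14*T + l(4)) + 6019 = (14*(-16) + 1) + 6019 = (-224 + 1) + 6019 = -223 + 6019 = 5796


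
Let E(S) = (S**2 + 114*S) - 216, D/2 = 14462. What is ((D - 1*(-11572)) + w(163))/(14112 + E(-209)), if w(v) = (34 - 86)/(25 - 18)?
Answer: 283420/236257 ≈ 1.1996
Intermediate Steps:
D = 28924 (D = 2*14462 = 28924)
w(v) = -52/7
E(S) = -216 + S**2 + 114*S
((D - 1*(-11572)) + w(163))/(14112 + E(-209)) = ((28924 - 1*(-11572)) - 52/7)/(14112 + (-216 + (-209)**2 + 114*(-209))) = ((28924 + 11572) - 52/7)/(14112 + (-216 + 43681 - 23826)) = (40496 - 52/7)/(14112 + 19639) = (283420/7)/33751 = (283420/7)*(1/33751) = 283420/236257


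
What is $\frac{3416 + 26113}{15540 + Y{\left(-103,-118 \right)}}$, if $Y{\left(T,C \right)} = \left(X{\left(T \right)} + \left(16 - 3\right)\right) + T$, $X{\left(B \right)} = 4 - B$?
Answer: $\frac{29529}{15557} \approx 1.8981$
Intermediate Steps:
$Y{\left(T,C \right)} = 17$ ($Y{\left(T,C \right)} = \left(\left(4 - T\right) + \left(16 - 3\right)\right) + T = \left(\left(4 - T\right) + 13\right) + T = \left(17 - T\right) + T = 17$)
$\frac{3416 + 26113}{15540 + Y{\left(-103,-118 \right)}} = \frac{3416 + 26113}{15540 + 17} = \frac{29529}{15557}$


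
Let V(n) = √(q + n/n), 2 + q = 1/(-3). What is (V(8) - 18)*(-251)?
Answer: 4518 - 502*I*√3/3 ≈ 4518.0 - 289.83*I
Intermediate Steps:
q = -7/3 (q = -2 + 1/(-3) = -2 - ⅓ = -7/3 ≈ -2.3333)
V(n) = 2*I*√3/3 (V(n) = √(-7/3 + n/n) = √(-7/3 + 1) = √(-4/3) = 2*I*√3/3)
(V(8) - 18)*(-251) = (2*I*√3/3 - 18)*(-251) = (-18 + 2*I*√3/3)*(-251) = 4518 - 502*I*√3/3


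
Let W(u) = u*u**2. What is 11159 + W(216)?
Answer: 10088855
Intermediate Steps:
W(u) = u**3
11159 + W(216) = 11159 + 216**3 = 11159 + 10077696 = 10088855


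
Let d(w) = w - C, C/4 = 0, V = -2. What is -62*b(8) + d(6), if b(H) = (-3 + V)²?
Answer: -1544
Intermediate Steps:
C = 0 (C = 4*0 = 0)
d(w) = w (d(w) = w - 1*0 = w + 0 = w)
b(H) = 25 (b(H) = (-3 - 2)² = (-5)² = 25)
-62*b(8) + d(6) = -62*25 + 6 = -1550 + 6 = -1544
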